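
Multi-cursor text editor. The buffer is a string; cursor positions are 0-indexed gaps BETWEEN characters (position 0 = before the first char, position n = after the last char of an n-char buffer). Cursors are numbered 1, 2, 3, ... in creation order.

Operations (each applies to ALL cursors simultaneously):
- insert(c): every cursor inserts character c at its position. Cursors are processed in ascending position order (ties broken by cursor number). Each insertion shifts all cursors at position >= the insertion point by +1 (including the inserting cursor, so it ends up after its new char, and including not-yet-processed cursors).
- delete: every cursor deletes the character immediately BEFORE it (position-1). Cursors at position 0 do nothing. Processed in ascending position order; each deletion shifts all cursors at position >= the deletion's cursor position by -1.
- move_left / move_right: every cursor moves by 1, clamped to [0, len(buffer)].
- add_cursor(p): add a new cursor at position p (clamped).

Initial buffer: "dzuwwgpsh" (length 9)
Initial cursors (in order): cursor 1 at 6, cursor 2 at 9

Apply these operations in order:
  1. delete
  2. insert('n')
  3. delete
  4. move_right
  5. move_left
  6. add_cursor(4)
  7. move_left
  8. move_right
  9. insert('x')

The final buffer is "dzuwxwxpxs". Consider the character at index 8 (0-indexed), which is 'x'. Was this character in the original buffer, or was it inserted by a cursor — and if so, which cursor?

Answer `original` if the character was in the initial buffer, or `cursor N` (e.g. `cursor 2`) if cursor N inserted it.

Answer: cursor 2

Derivation:
After op 1 (delete): buffer="dzuwwps" (len 7), cursors c1@5 c2@7, authorship .......
After op 2 (insert('n')): buffer="dzuwwnpsn" (len 9), cursors c1@6 c2@9, authorship .....1..2
After op 3 (delete): buffer="dzuwwps" (len 7), cursors c1@5 c2@7, authorship .......
After op 4 (move_right): buffer="dzuwwps" (len 7), cursors c1@6 c2@7, authorship .......
After op 5 (move_left): buffer="dzuwwps" (len 7), cursors c1@5 c2@6, authorship .......
After op 6 (add_cursor(4)): buffer="dzuwwps" (len 7), cursors c3@4 c1@5 c2@6, authorship .......
After op 7 (move_left): buffer="dzuwwps" (len 7), cursors c3@3 c1@4 c2@5, authorship .......
After op 8 (move_right): buffer="dzuwwps" (len 7), cursors c3@4 c1@5 c2@6, authorship .......
After op 9 (insert('x')): buffer="dzuwxwxpxs" (len 10), cursors c3@5 c1@7 c2@9, authorship ....3.1.2.
Authorship (.=original, N=cursor N): . . . . 3 . 1 . 2 .
Index 8: author = 2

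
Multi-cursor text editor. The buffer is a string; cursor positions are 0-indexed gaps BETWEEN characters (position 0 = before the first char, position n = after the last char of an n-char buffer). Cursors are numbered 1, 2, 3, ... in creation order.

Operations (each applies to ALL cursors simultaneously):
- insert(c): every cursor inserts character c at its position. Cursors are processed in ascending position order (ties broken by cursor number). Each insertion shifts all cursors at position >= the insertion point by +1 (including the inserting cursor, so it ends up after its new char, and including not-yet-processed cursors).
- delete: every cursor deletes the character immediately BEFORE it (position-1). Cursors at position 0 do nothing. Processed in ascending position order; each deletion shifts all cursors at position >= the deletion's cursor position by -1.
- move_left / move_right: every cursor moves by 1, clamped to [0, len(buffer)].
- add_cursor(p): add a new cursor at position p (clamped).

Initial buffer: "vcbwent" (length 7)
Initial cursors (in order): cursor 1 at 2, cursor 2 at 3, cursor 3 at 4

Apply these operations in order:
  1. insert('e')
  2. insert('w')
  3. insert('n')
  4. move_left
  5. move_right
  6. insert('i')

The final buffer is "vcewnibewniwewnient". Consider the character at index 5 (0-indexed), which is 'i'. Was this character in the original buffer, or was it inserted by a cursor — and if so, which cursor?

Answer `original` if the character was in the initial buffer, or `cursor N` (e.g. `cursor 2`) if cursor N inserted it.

Answer: cursor 1

Derivation:
After op 1 (insert('e')): buffer="vcebeweent" (len 10), cursors c1@3 c2@5 c3@7, authorship ..1.2.3...
After op 2 (insert('w')): buffer="vcewbewwewent" (len 13), cursors c1@4 c2@7 c3@10, authorship ..11.22.33...
After op 3 (insert('n')): buffer="vcewnbewnwewnent" (len 16), cursors c1@5 c2@9 c3@13, authorship ..111.222.333...
After op 4 (move_left): buffer="vcewnbewnwewnent" (len 16), cursors c1@4 c2@8 c3@12, authorship ..111.222.333...
After op 5 (move_right): buffer="vcewnbewnwewnent" (len 16), cursors c1@5 c2@9 c3@13, authorship ..111.222.333...
After op 6 (insert('i')): buffer="vcewnibewniwewnient" (len 19), cursors c1@6 c2@11 c3@16, authorship ..1111.2222.3333...
Authorship (.=original, N=cursor N): . . 1 1 1 1 . 2 2 2 2 . 3 3 3 3 . . .
Index 5: author = 1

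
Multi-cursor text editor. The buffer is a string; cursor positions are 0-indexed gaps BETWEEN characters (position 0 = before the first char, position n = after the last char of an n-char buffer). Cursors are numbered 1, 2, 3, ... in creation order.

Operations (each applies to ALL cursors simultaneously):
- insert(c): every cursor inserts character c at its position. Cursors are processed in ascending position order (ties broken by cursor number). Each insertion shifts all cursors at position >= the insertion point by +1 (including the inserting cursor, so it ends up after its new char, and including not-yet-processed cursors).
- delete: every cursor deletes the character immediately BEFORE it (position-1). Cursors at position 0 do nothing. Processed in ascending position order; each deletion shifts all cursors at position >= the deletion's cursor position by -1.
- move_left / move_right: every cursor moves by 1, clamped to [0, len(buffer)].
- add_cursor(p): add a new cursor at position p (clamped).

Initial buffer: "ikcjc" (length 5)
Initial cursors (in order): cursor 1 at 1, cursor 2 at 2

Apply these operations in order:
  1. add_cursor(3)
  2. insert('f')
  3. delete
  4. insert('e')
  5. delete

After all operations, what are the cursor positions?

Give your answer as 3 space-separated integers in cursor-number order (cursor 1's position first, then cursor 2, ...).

Answer: 1 2 3

Derivation:
After op 1 (add_cursor(3)): buffer="ikcjc" (len 5), cursors c1@1 c2@2 c3@3, authorship .....
After op 2 (insert('f')): buffer="ifkfcfjc" (len 8), cursors c1@2 c2@4 c3@6, authorship .1.2.3..
After op 3 (delete): buffer="ikcjc" (len 5), cursors c1@1 c2@2 c3@3, authorship .....
After op 4 (insert('e')): buffer="iekecejc" (len 8), cursors c1@2 c2@4 c3@6, authorship .1.2.3..
After op 5 (delete): buffer="ikcjc" (len 5), cursors c1@1 c2@2 c3@3, authorship .....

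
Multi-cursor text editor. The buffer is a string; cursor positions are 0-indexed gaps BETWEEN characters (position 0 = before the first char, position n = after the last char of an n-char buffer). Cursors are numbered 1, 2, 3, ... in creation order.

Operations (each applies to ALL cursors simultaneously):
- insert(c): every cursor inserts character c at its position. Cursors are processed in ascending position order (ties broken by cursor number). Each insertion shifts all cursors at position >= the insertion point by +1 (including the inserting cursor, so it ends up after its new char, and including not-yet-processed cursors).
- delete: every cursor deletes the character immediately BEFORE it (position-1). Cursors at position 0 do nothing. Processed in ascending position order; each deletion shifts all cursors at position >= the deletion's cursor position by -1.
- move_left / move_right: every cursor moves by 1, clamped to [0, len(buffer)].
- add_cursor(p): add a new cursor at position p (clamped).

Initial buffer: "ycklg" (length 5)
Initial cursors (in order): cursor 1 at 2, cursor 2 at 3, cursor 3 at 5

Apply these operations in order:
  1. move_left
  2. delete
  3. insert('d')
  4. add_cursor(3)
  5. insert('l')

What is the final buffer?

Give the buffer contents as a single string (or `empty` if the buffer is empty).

Answer: ddllkldlg

Derivation:
After op 1 (move_left): buffer="ycklg" (len 5), cursors c1@1 c2@2 c3@4, authorship .....
After op 2 (delete): buffer="kg" (len 2), cursors c1@0 c2@0 c3@1, authorship ..
After op 3 (insert('d')): buffer="ddkdg" (len 5), cursors c1@2 c2@2 c3@4, authorship 12.3.
After op 4 (add_cursor(3)): buffer="ddkdg" (len 5), cursors c1@2 c2@2 c4@3 c3@4, authorship 12.3.
After op 5 (insert('l')): buffer="ddllkldlg" (len 9), cursors c1@4 c2@4 c4@6 c3@8, authorship 1212.433.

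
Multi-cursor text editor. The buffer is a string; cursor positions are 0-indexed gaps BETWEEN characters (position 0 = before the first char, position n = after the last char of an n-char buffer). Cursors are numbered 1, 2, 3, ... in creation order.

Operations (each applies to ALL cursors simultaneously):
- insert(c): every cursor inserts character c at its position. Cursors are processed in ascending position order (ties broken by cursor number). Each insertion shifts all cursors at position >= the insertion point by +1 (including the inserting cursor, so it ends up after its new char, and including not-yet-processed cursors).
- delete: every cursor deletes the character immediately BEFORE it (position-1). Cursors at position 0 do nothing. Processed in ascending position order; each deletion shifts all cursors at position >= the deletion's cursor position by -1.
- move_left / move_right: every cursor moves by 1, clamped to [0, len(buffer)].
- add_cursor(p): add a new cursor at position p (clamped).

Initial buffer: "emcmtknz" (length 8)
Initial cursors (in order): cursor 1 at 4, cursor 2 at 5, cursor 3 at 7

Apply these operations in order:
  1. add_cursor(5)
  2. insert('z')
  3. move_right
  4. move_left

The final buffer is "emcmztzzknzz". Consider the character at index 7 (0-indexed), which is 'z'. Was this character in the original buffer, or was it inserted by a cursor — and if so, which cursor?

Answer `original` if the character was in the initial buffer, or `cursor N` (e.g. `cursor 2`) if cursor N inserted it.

After op 1 (add_cursor(5)): buffer="emcmtknz" (len 8), cursors c1@4 c2@5 c4@5 c3@7, authorship ........
After op 2 (insert('z')): buffer="emcmztzzknzz" (len 12), cursors c1@5 c2@8 c4@8 c3@11, authorship ....1.24..3.
After op 3 (move_right): buffer="emcmztzzknzz" (len 12), cursors c1@6 c2@9 c4@9 c3@12, authorship ....1.24..3.
After op 4 (move_left): buffer="emcmztzzknzz" (len 12), cursors c1@5 c2@8 c4@8 c3@11, authorship ....1.24..3.
Authorship (.=original, N=cursor N): . . . . 1 . 2 4 . . 3 .
Index 7: author = 4

Answer: cursor 4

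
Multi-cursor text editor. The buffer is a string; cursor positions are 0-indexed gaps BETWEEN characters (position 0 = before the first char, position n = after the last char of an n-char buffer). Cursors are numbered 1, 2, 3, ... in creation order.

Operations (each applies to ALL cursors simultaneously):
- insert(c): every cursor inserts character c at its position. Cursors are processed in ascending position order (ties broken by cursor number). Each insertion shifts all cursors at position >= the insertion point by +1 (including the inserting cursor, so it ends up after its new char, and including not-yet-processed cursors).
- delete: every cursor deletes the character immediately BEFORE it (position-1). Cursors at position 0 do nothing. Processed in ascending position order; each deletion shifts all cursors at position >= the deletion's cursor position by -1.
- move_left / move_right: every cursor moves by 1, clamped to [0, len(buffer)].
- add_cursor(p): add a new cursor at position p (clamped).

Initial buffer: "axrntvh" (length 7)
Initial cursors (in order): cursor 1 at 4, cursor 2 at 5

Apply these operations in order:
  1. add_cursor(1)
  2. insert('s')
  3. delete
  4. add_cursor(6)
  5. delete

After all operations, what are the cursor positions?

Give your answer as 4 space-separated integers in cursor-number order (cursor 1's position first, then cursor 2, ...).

After op 1 (add_cursor(1)): buffer="axrntvh" (len 7), cursors c3@1 c1@4 c2@5, authorship .......
After op 2 (insert('s')): buffer="asxrnstsvh" (len 10), cursors c3@2 c1@6 c2@8, authorship .3...1.2..
After op 3 (delete): buffer="axrntvh" (len 7), cursors c3@1 c1@4 c2@5, authorship .......
After op 4 (add_cursor(6)): buffer="axrntvh" (len 7), cursors c3@1 c1@4 c2@5 c4@6, authorship .......
After op 5 (delete): buffer="xrh" (len 3), cursors c3@0 c1@2 c2@2 c4@2, authorship ...

Answer: 2 2 0 2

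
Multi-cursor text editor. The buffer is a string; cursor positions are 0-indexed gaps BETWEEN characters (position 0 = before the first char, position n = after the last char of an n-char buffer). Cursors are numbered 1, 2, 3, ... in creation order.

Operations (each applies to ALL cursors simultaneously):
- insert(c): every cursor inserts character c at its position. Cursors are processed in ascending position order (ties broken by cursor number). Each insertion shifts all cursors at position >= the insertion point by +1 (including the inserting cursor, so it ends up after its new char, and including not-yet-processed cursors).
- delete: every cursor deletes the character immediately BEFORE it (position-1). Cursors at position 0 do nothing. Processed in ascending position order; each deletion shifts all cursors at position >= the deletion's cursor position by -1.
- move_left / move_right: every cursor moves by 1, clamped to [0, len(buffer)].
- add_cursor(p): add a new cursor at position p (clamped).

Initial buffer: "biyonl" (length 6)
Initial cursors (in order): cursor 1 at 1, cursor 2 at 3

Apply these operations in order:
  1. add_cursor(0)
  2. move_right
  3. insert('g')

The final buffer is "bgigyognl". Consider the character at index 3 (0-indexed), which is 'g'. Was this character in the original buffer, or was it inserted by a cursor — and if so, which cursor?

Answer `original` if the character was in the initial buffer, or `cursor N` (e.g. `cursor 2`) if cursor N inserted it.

Answer: cursor 1

Derivation:
After op 1 (add_cursor(0)): buffer="biyonl" (len 6), cursors c3@0 c1@1 c2@3, authorship ......
After op 2 (move_right): buffer="biyonl" (len 6), cursors c3@1 c1@2 c2@4, authorship ......
After op 3 (insert('g')): buffer="bgigyognl" (len 9), cursors c3@2 c1@4 c2@7, authorship .3.1..2..
Authorship (.=original, N=cursor N): . 3 . 1 . . 2 . .
Index 3: author = 1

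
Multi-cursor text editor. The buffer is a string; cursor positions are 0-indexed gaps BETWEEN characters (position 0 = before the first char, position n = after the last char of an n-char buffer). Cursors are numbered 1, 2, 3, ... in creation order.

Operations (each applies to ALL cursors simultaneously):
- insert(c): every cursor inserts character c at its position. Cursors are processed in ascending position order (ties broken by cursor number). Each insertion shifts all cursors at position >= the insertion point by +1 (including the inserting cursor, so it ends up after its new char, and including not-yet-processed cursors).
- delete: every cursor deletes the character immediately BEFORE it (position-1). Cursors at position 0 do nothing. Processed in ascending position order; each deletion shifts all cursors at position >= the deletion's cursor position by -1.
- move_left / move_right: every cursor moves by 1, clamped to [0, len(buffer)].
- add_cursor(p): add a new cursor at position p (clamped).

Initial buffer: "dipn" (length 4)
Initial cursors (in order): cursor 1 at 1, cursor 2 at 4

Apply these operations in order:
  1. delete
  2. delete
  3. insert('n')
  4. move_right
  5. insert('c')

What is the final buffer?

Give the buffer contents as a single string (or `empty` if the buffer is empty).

After op 1 (delete): buffer="ip" (len 2), cursors c1@0 c2@2, authorship ..
After op 2 (delete): buffer="i" (len 1), cursors c1@0 c2@1, authorship .
After op 3 (insert('n')): buffer="nin" (len 3), cursors c1@1 c2@3, authorship 1.2
After op 4 (move_right): buffer="nin" (len 3), cursors c1@2 c2@3, authorship 1.2
After op 5 (insert('c')): buffer="nicnc" (len 5), cursors c1@3 c2@5, authorship 1.122

Answer: nicnc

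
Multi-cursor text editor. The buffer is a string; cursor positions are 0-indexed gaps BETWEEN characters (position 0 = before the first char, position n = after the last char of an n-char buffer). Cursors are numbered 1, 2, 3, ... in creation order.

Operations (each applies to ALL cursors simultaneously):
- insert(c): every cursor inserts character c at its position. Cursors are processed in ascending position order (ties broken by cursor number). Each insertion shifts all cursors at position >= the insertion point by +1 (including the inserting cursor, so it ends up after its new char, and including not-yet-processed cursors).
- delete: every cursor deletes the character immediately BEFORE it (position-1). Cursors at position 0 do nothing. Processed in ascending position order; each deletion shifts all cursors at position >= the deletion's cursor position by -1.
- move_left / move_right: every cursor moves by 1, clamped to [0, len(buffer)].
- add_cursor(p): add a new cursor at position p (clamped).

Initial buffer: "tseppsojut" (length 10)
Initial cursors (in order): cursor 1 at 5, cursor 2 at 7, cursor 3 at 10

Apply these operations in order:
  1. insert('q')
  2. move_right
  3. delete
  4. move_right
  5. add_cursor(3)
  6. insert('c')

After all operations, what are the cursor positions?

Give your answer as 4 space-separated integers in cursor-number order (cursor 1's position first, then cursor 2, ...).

After op 1 (insert('q')): buffer="tseppqsoqjutq" (len 13), cursors c1@6 c2@9 c3@13, authorship .....1..2...3
After op 2 (move_right): buffer="tseppqsoqjutq" (len 13), cursors c1@7 c2@10 c3@13, authorship .....1..2...3
After op 3 (delete): buffer="tseppqoqut" (len 10), cursors c1@6 c2@8 c3@10, authorship .....1.2..
After op 4 (move_right): buffer="tseppqoqut" (len 10), cursors c1@7 c2@9 c3@10, authorship .....1.2..
After op 5 (add_cursor(3)): buffer="tseppqoqut" (len 10), cursors c4@3 c1@7 c2@9 c3@10, authorship .....1.2..
After op 6 (insert('c')): buffer="tsecppqocquctc" (len 14), cursors c4@4 c1@9 c2@12 c3@14, authorship ...4..1.12.2.3

Answer: 9 12 14 4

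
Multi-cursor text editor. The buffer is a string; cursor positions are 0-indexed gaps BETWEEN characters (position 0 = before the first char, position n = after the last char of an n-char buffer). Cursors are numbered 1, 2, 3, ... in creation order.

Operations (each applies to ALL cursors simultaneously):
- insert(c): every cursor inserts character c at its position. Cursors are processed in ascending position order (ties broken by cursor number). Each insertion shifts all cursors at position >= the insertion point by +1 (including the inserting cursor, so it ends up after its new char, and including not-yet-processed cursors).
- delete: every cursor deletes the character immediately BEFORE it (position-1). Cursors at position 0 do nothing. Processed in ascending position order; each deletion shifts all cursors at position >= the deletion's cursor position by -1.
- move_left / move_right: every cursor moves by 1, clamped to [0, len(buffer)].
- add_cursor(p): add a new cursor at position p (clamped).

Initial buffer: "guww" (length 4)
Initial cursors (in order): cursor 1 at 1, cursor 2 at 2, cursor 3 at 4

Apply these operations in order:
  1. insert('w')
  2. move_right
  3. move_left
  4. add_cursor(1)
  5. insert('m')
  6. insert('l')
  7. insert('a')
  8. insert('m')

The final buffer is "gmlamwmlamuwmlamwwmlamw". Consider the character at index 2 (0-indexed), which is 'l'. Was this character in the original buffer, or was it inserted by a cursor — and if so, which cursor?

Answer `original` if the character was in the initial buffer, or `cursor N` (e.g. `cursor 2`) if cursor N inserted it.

Answer: cursor 4

Derivation:
After op 1 (insert('w')): buffer="gwuwwww" (len 7), cursors c1@2 c2@4 c3@7, authorship .1.2..3
After op 2 (move_right): buffer="gwuwwww" (len 7), cursors c1@3 c2@5 c3@7, authorship .1.2..3
After op 3 (move_left): buffer="gwuwwww" (len 7), cursors c1@2 c2@4 c3@6, authorship .1.2..3
After op 4 (add_cursor(1)): buffer="gwuwwww" (len 7), cursors c4@1 c1@2 c2@4 c3@6, authorship .1.2..3
After op 5 (insert('m')): buffer="gmwmuwmwwmw" (len 11), cursors c4@2 c1@4 c2@7 c3@10, authorship .411.22..33
After op 6 (insert('l')): buffer="gmlwmluwmlwwmlw" (len 15), cursors c4@3 c1@6 c2@10 c3@14, authorship .44111.222..333
After op 7 (insert('a')): buffer="gmlawmlauwmlawwmlaw" (len 19), cursors c4@4 c1@8 c2@13 c3@18, authorship .4441111.2222..3333
After op 8 (insert('m')): buffer="gmlamwmlamuwmlamwwmlamw" (len 23), cursors c4@5 c1@10 c2@16 c3@22, authorship .444411111.22222..33333
Authorship (.=original, N=cursor N): . 4 4 4 4 1 1 1 1 1 . 2 2 2 2 2 . . 3 3 3 3 3
Index 2: author = 4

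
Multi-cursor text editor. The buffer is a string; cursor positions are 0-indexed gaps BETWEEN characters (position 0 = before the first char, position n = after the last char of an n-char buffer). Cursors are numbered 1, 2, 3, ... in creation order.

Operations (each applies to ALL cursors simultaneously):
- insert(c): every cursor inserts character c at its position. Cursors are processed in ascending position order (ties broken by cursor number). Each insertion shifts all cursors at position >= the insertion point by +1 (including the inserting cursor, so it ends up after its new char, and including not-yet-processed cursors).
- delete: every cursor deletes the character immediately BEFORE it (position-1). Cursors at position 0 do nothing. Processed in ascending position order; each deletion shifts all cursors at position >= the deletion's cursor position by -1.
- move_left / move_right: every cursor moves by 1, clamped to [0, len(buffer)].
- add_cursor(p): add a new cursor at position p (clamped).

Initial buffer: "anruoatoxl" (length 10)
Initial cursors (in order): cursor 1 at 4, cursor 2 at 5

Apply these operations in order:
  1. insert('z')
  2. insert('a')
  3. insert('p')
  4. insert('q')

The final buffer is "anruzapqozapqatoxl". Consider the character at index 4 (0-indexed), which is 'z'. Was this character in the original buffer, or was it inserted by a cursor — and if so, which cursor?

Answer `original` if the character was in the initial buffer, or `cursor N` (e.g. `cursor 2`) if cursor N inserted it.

After op 1 (insert('z')): buffer="anruzozatoxl" (len 12), cursors c1@5 c2@7, authorship ....1.2.....
After op 2 (insert('a')): buffer="anruzaozaatoxl" (len 14), cursors c1@6 c2@9, authorship ....11.22.....
After op 3 (insert('p')): buffer="anruzapozapatoxl" (len 16), cursors c1@7 c2@11, authorship ....111.222.....
After op 4 (insert('q')): buffer="anruzapqozapqatoxl" (len 18), cursors c1@8 c2@13, authorship ....1111.2222.....
Authorship (.=original, N=cursor N): . . . . 1 1 1 1 . 2 2 2 2 . . . . .
Index 4: author = 1

Answer: cursor 1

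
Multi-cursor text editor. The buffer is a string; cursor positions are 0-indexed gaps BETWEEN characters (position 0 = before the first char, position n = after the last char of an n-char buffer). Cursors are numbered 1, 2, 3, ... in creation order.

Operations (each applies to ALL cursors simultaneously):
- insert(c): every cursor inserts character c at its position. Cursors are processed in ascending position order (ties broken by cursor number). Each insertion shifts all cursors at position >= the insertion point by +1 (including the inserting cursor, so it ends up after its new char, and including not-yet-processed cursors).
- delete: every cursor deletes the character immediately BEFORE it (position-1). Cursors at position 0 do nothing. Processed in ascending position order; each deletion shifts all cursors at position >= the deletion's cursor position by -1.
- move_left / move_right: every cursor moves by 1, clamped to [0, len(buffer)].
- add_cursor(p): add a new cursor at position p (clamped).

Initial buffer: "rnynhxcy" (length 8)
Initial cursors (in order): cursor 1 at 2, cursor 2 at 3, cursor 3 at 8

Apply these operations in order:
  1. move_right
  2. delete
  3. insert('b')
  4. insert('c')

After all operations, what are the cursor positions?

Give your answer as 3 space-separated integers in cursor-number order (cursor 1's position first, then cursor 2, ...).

Answer: 6 6 11

Derivation:
After op 1 (move_right): buffer="rnynhxcy" (len 8), cursors c1@3 c2@4 c3@8, authorship ........
After op 2 (delete): buffer="rnhxc" (len 5), cursors c1@2 c2@2 c3@5, authorship .....
After op 3 (insert('b')): buffer="rnbbhxcb" (len 8), cursors c1@4 c2@4 c3@8, authorship ..12...3
After op 4 (insert('c')): buffer="rnbbcchxcbc" (len 11), cursors c1@6 c2@6 c3@11, authorship ..1212...33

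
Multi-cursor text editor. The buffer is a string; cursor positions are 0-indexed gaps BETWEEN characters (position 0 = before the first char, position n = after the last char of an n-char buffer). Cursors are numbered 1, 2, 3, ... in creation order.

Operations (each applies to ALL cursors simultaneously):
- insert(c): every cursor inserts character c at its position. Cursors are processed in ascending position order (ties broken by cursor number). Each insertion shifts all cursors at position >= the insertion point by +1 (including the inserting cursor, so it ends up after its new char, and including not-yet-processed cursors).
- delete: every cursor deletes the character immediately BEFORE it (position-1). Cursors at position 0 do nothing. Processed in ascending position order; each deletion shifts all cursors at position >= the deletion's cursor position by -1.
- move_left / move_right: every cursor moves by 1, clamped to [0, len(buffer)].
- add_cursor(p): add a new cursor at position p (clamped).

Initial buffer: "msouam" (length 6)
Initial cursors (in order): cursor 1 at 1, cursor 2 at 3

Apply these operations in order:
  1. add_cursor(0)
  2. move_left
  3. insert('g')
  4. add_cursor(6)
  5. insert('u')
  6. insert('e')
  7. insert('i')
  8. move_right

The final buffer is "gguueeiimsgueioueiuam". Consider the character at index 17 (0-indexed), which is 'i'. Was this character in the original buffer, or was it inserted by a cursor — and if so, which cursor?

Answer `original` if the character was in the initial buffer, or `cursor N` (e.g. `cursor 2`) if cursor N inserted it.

Answer: cursor 4

Derivation:
After op 1 (add_cursor(0)): buffer="msouam" (len 6), cursors c3@0 c1@1 c2@3, authorship ......
After op 2 (move_left): buffer="msouam" (len 6), cursors c1@0 c3@0 c2@2, authorship ......
After op 3 (insert('g')): buffer="ggmsgouam" (len 9), cursors c1@2 c3@2 c2@5, authorship 13..2....
After op 4 (add_cursor(6)): buffer="ggmsgouam" (len 9), cursors c1@2 c3@2 c2@5 c4@6, authorship 13..2....
After op 5 (insert('u')): buffer="gguumsguouuam" (len 13), cursors c1@4 c3@4 c2@8 c4@10, authorship 1313..22.4...
After op 6 (insert('e')): buffer="gguueemsgueoueuam" (len 17), cursors c1@6 c3@6 c2@11 c4@14, authorship 131313..222.44...
After op 7 (insert('i')): buffer="gguueeiimsgueioueiuam" (len 21), cursors c1@8 c3@8 c2@14 c4@18, authorship 13131313..2222.444...
After op 8 (move_right): buffer="gguueeiimsgueioueiuam" (len 21), cursors c1@9 c3@9 c2@15 c4@19, authorship 13131313..2222.444...
Authorship (.=original, N=cursor N): 1 3 1 3 1 3 1 3 . . 2 2 2 2 . 4 4 4 . . .
Index 17: author = 4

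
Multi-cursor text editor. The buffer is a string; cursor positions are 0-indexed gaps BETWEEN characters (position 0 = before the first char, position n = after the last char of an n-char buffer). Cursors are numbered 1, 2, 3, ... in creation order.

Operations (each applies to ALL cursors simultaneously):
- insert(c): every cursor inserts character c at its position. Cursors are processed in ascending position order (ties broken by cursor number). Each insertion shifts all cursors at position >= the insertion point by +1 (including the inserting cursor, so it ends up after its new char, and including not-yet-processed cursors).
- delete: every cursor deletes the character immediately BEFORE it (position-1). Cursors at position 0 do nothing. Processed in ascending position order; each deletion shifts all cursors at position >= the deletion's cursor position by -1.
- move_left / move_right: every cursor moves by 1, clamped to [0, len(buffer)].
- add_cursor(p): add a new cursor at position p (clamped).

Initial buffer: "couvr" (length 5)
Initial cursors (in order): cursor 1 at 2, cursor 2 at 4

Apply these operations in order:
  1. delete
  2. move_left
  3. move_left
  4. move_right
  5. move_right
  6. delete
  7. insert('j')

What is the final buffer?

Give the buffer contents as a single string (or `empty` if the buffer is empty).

After op 1 (delete): buffer="cur" (len 3), cursors c1@1 c2@2, authorship ...
After op 2 (move_left): buffer="cur" (len 3), cursors c1@0 c2@1, authorship ...
After op 3 (move_left): buffer="cur" (len 3), cursors c1@0 c2@0, authorship ...
After op 4 (move_right): buffer="cur" (len 3), cursors c1@1 c2@1, authorship ...
After op 5 (move_right): buffer="cur" (len 3), cursors c1@2 c2@2, authorship ...
After op 6 (delete): buffer="r" (len 1), cursors c1@0 c2@0, authorship .
After op 7 (insert('j')): buffer="jjr" (len 3), cursors c1@2 c2@2, authorship 12.

Answer: jjr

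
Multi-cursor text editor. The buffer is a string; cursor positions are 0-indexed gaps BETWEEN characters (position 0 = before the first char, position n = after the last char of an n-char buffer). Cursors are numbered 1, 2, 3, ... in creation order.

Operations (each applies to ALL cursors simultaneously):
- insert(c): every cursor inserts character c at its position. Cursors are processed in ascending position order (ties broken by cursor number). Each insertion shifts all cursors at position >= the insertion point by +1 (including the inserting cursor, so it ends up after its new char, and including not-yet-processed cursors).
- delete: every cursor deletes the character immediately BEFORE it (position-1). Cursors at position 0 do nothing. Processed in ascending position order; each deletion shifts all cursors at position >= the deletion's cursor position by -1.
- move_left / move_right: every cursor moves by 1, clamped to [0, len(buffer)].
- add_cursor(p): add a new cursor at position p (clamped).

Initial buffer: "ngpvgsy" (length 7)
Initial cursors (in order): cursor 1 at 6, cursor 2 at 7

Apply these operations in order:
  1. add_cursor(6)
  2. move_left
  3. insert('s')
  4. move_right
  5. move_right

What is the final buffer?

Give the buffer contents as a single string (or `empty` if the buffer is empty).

Answer: ngpvgssssy

Derivation:
After op 1 (add_cursor(6)): buffer="ngpvgsy" (len 7), cursors c1@6 c3@6 c2@7, authorship .......
After op 2 (move_left): buffer="ngpvgsy" (len 7), cursors c1@5 c3@5 c2@6, authorship .......
After op 3 (insert('s')): buffer="ngpvgssssy" (len 10), cursors c1@7 c3@7 c2@9, authorship .....13.2.
After op 4 (move_right): buffer="ngpvgssssy" (len 10), cursors c1@8 c3@8 c2@10, authorship .....13.2.
After op 5 (move_right): buffer="ngpvgssssy" (len 10), cursors c1@9 c3@9 c2@10, authorship .....13.2.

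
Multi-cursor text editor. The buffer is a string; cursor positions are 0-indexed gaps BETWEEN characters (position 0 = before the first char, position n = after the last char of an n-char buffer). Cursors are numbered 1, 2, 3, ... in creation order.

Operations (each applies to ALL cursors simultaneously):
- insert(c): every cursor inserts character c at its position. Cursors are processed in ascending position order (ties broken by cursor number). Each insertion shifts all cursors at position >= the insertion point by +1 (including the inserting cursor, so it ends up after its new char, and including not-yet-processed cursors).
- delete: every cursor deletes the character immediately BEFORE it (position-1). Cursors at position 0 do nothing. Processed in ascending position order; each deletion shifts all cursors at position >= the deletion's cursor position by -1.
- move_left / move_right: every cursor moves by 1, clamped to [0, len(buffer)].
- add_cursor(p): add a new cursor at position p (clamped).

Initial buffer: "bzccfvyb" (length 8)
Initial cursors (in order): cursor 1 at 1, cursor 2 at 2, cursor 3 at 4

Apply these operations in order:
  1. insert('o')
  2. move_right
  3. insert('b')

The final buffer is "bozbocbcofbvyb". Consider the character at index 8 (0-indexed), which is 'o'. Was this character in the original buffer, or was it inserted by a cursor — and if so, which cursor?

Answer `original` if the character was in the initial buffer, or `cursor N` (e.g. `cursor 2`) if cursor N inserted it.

After op 1 (insert('o')): buffer="bozoccofvyb" (len 11), cursors c1@2 c2@4 c3@7, authorship .1.2..3....
After op 2 (move_right): buffer="bozoccofvyb" (len 11), cursors c1@3 c2@5 c3@8, authorship .1.2..3....
After op 3 (insert('b')): buffer="bozbocbcofbvyb" (len 14), cursors c1@4 c2@7 c3@11, authorship .1.12.2.3.3...
Authorship (.=original, N=cursor N): . 1 . 1 2 . 2 . 3 . 3 . . .
Index 8: author = 3

Answer: cursor 3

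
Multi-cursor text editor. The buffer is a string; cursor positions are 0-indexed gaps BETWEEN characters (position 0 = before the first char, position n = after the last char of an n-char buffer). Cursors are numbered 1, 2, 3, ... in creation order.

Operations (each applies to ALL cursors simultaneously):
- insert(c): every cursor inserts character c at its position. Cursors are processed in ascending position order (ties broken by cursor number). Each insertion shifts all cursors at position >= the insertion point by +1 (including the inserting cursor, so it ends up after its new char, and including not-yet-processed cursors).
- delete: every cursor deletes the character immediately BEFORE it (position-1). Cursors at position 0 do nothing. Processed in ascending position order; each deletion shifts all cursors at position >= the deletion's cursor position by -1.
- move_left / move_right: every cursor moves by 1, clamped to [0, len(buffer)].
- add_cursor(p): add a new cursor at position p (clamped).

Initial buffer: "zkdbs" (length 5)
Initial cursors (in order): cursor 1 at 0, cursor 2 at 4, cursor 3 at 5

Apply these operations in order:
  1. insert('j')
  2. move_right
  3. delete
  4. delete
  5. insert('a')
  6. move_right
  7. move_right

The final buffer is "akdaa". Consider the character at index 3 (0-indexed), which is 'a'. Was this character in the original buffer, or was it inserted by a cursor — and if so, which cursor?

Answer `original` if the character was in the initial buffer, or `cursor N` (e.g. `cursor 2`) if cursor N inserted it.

After op 1 (insert('j')): buffer="jzkdbjsj" (len 8), cursors c1@1 c2@6 c3@8, authorship 1....2.3
After op 2 (move_right): buffer="jzkdbjsj" (len 8), cursors c1@2 c2@7 c3@8, authorship 1....2.3
After op 3 (delete): buffer="jkdbj" (len 5), cursors c1@1 c2@5 c3@5, authorship 1...2
After op 4 (delete): buffer="kd" (len 2), cursors c1@0 c2@2 c3@2, authorship ..
After op 5 (insert('a')): buffer="akdaa" (len 5), cursors c1@1 c2@5 c3@5, authorship 1..23
After op 6 (move_right): buffer="akdaa" (len 5), cursors c1@2 c2@5 c3@5, authorship 1..23
After op 7 (move_right): buffer="akdaa" (len 5), cursors c1@3 c2@5 c3@5, authorship 1..23
Authorship (.=original, N=cursor N): 1 . . 2 3
Index 3: author = 2

Answer: cursor 2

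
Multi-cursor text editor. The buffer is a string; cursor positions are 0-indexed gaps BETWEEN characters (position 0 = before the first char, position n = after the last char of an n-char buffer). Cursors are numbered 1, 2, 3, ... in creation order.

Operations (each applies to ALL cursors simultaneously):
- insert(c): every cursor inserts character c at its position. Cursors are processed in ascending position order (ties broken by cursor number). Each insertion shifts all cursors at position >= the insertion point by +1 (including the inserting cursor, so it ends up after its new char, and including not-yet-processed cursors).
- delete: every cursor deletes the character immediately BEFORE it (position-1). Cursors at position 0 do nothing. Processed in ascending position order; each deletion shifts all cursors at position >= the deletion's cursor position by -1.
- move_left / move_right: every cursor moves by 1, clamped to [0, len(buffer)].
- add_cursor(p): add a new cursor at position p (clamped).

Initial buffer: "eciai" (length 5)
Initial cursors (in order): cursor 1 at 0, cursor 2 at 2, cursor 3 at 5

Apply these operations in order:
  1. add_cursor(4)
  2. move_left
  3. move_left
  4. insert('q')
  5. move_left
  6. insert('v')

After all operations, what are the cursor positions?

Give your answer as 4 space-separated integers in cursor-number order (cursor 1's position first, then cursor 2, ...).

After op 1 (add_cursor(4)): buffer="eciai" (len 5), cursors c1@0 c2@2 c4@4 c3@5, authorship .....
After op 2 (move_left): buffer="eciai" (len 5), cursors c1@0 c2@1 c4@3 c3@4, authorship .....
After op 3 (move_left): buffer="eciai" (len 5), cursors c1@0 c2@0 c4@2 c3@3, authorship .....
After op 4 (insert('q')): buffer="qqecqiqai" (len 9), cursors c1@2 c2@2 c4@5 c3@7, authorship 12..4.3..
After op 5 (move_left): buffer="qqecqiqai" (len 9), cursors c1@1 c2@1 c4@4 c3@6, authorship 12..4.3..
After op 6 (insert('v')): buffer="qvvqecvqivqai" (len 13), cursors c1@3 c2@3 c4@7 c3@10, authorship 1122..44.33..

Answer: 3 3 10 7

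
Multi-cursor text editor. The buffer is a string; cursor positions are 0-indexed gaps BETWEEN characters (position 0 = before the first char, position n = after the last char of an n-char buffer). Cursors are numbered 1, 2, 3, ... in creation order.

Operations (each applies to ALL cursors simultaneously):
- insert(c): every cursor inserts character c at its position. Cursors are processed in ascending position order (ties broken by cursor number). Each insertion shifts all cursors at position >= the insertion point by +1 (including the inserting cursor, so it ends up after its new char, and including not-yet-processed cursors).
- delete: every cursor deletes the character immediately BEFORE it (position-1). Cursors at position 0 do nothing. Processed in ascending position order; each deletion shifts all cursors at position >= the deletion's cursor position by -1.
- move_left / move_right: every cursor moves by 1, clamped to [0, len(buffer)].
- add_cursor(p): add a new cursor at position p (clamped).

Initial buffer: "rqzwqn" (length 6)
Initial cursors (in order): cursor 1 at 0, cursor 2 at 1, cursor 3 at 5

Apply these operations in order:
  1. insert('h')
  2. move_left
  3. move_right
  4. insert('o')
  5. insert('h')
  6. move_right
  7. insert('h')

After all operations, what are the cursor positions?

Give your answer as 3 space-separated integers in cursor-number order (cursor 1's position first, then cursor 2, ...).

Answer: 5 10 18

Derivation:
After op 1 (insert('h')): buffer="hrhqzwqhn" (len 9), cursors c1@1 c2@3 c3@8, authorship 1.2....3.
After op 2 (move_left): buffer="hrhqzwqhn" (len 9), cursors c1@0 c2@2 c3@7, authorship 1.2....3.
After op 3 (move_right): buffer="hrhqzwqhn" (len 9), cursors c1@1 c2@3 c3@8, authorship 1.2....3.
After op 4 (insert('o')): buffer="horhoqzwqhon" (len 12), cursors c1@2 c2@5 c3@11, authorship 11.22....33.
After op 5 (insert('h')): buffer="hohrhohqzwqhohn" (len 15), cursors c1@3 c2@7 c3@14, authorship 111.222....333.
After op 6 (move_right): buffer="hohrhohqzwqhohn" (len 15), cursors c1@4 c2@8 c3@15, authorship 111.222....333.
After op 7 (insert('h')): buffer="hohrhhohqhzwqhohnh" (len 18), cursors c1@5 c2@10 c3@18, authorship 111.1222.2...333.3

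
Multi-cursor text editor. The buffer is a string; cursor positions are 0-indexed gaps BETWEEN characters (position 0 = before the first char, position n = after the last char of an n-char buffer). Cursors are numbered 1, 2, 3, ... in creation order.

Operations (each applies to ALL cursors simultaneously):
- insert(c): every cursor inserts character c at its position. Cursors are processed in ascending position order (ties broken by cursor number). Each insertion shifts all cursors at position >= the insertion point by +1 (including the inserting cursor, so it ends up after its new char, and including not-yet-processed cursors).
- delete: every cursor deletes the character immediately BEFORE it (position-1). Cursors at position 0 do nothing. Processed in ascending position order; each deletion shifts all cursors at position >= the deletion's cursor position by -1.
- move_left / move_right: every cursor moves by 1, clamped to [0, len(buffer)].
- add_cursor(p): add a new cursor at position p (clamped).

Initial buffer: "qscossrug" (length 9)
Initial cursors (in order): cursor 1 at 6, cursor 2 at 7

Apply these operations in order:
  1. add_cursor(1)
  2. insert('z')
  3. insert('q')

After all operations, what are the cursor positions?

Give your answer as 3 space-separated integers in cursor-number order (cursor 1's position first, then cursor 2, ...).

Answer: 10 13 3

Derivation:
After op 1 (add_cursor(1)): buffer="qscossrug" (len 9), cursors c3@1 c1@6 c2@7, authorship .........
After op 2 (insert('z')): buffer="qzscosszrzug" (len 12), cursors c3@2 c1@8 c2@10, authorship .3.....1.2..
After op 3 (insert('q')): buffer="qzqscosszqrzqug" (len 15), cursors c3@3 c1@10 c2@13, authorship .33.....11.22..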